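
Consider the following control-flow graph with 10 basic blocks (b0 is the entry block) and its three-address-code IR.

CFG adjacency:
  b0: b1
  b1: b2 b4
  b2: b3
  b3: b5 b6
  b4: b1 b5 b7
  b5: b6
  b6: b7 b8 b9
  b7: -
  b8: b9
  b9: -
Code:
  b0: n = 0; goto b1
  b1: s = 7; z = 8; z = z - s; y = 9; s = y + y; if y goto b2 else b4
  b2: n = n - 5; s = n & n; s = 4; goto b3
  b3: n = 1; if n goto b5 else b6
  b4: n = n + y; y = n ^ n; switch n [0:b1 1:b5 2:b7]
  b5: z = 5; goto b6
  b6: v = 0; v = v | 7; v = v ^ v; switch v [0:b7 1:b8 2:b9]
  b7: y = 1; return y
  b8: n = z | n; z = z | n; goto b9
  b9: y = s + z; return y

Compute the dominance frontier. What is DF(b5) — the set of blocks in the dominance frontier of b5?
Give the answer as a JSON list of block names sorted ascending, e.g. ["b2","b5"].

idom tree: b1←b0 b2←b1 b3←b2 b4←b1 b5←b1 b6←b1 b7←b1 b8←b6 b9←b6
Dom at joins:
  b1: preds {b0,b4}: {b0} ∩ {b0,b1,b4} = {b0}; idom=b0
  b5: preds {b3,b4}: {b0,b1,b2,b3} ∩ {b0,b1,b4} = {b0,b1}; idom=b1
  b6: preds {b3,b5}: {b0,b1,b2,b3} ∩ {b0,b1,b5} = {b0,b1}; idom=b1
  b7: preds {b4,b6}: {b0,b1,b4} ∩ {b0,b1,b6} = {b0,b1}; idom=b1
  b9: preds {b6,b8}: {b0,b1,b6} ∩ {b0,b1,b6,b8} = {b0,b1,b6}; idom=b6

DF derivation:
  b1←b0: walk · to b0
  b1←b4: walk b4→b1 to b0
  b5←b3: walk b3→b2 to b1
  b5←b4: walk b4 to b1
  b6←b3: walk b3→b2 to b1
  b6←b5: walk b5 to b1
  b7←b4: walk b4 to b1
  b7←b6: walk b6 to b1
  b9←b6: walk · to b6
  b9←b8: walk b8 to b6
  b0 → ∅
  b1 → {b1}
  b2 → {b5,b6}
  b3 → {b5,b6}
  b4 → {b1,b5,b7}
  b5 → {b6}
  b6 → {b7}
  b7 → ∅
  b8 → {b9}
  b9 → ∅

DF(b5) = ["b6"]

Answer: ["b6"]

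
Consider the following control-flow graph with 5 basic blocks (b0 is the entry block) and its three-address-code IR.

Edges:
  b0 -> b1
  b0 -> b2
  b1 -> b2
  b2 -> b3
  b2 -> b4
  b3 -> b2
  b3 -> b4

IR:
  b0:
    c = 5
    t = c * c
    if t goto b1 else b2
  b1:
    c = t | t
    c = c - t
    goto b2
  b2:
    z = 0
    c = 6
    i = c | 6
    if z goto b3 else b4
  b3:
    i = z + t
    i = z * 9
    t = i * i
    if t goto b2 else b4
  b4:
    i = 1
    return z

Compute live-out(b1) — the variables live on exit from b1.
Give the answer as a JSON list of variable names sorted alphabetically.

Answer: ["t"]

Analysis:
def/use:
  b0: {c,t} / ∅
  b1: {c} / {t}
  b2: {c,i,z} / ∅
  b3: {i,t} / {t,z}
  b4: {i} / {z}

Live sets:
  live b0: ∅→{t}
  live b1: {t}→{t}
  live b2: {t}→{t,z}
  live b3: {t,z}→{t,z}
  live b4: {z}→∅

live-out(b1) = ["t"]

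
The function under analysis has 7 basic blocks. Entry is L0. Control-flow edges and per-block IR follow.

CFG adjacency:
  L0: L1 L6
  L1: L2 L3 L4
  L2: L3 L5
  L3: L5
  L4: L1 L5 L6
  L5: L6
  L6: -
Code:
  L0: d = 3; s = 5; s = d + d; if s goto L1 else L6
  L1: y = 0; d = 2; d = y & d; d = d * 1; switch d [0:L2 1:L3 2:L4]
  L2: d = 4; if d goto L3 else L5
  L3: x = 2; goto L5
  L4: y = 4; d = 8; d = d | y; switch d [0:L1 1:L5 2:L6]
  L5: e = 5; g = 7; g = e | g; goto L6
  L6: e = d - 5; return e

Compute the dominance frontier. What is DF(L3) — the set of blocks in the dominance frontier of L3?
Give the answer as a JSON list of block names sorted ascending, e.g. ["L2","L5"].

idom tree: L1←L0 L2←L1 L3←L1 L4←L1 L5←L1 L6←L0
Dom at joins:
  L1: preds {L0,L4}: {L0} ∩ {L0,L1,L4} = {L0}; idom=L0
  L3: preds {L1,L2}: {L0,L1} ∩ {L0,L1,L2} = {L0,L1}; idom=L1
  L5: preds {L2,L3,L4}: {L0,L1,L2} ∩ {L0,L1,L3} ∩ {L0,L1,L4} = {L0,L1}; idom=L1
  L6: preds {L0,L4,L5}: {L0} ∩ {L0,L1,L4} ∩ {L0,L1,L5} = {L0}; idom=L0

Frontier:
  join L1 pred L0: · stop@L0
  join L1 pred L4: L4→L1 stop@L0
  join L3 pred L1: · stop@L1
  join L3 pred L2: L2 stop@L1
  join L5 pred L2: L2 stop@L1
  join L5 pred L3: L3 stop@L1
  join L5 pred L4: L4 stop@L1
  join L6 pred L0: · stop@L0
  join L6 pred L4: L4→L1 stop@L0
  join L6 pred L5: L5→L1 stop@L0
  L0: DF=∅
  L1: DF={L1,L6}
  L2: DF={L3,L5}
  L3: DF={L5}
  L4: DF={L1,L5,L6}
  L5: DF={L6}
  L6: DF=∅

DF(L3) = ["L5"]

Answer: ["L5"]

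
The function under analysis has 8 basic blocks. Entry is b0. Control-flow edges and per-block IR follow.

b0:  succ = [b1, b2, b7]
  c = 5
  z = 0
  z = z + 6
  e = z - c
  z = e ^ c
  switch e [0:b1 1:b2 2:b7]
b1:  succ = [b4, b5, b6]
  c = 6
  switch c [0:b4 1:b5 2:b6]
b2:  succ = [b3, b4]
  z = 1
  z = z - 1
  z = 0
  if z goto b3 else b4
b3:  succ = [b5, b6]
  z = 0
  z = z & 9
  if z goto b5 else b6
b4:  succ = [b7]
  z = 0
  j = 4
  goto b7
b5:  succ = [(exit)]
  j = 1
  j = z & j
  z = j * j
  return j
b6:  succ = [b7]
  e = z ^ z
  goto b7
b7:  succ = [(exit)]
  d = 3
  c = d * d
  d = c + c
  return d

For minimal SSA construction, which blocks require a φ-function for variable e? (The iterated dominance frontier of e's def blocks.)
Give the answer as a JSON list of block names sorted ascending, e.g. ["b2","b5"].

idom tree: b1←b0 b2←b0 b3←b2 b4←b0 b5←b0 b6←b0 b7←b0
Dom∩ at merges:
  b4: preds {b1,b2}: {b0,b1} ∩ {b0,b2} = {b0}; idom=b0
  b5: preds {b1,b3}: {b0,b1} ∩ {b0,b2,b3} = {b0}; idom=b0
  b6: preds {b1,b3}: {b0,b1} ∩ {b0,b2,b3} = {b0}; idom=b0
  b7: preds {b0,b4,b6}: {b0} ∩ {b0,b4} ∩ {b0,b6} = {b0}; idom=b0

DF walk-up:
  b4←b1: walk b1 to b0
  b4←b2: walk b2 to b0
  b5←b1: walk b1 to b0
  b5←b3: walk b3→b2 to b0
  b6←b1: walk b1 to b0
  b6←b3: walk b3→b2 to b0
  b7←b0: walk · to b0
  b7←b4: walk b4 to b0
  b7←b6: walk b6 to b0
  b0 → ∅
  b1 → {b4,b5,b6}
  b2 → {b4,b5,b6}
  b3 → {b5,b6}
  b4 → {b7}
  b5 → ∅
  b6 → {b7}
  b7 → ∅

φ for e: defs {b0,b6}
  DF⁺ = {b7}

Answer: ["b7"]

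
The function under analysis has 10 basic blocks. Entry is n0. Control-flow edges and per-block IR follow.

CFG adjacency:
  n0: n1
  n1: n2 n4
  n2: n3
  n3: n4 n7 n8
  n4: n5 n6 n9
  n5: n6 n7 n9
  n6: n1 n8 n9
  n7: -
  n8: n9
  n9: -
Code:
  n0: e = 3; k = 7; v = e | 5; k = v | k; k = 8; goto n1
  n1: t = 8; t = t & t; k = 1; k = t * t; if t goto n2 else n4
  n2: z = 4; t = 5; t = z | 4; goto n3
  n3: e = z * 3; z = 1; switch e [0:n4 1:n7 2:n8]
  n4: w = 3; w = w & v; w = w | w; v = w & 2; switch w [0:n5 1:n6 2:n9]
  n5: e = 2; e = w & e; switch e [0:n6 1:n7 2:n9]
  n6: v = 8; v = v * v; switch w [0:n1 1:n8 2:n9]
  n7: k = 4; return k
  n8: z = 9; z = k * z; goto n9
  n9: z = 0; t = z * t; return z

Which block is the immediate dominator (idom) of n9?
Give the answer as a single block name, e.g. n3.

Answer: n1

Derivation:
idom tree: n1←n0 n2←n1 n3←n2 n4←n1 n5←n4 n6←n4 n7←n1 n8←n1 n9←n1
Dom∩ at merges:
  n1: preds {n0,n6}: {n0} ∩ {n0,n1,n4,n6} = {n0}; idom=n0
  n4: preds {n1,n3}: {n0,n1} ∩ {n0,n1,n2,n3} = {n0,n1}; idom=n1
  n6: preds {n4,n5}: {n0,n1,n4} ∩ {n0,n1,n4,n5} = {n0,n1,n4}; idom=n4
  n7: preds {n3,n5}: {n0,n1,n2,n3} ∩ {n0,n1,n4,n5} = {n0,n1}; idom=n1
  n8: preds {n3,n6}: {n0,n1,n2,n3} ∩ {n0,n1,n4,n6} = {n0,n1}; idom=n1
  n9: preds {n4,n5,n6,n8}: {n0,n1,n4} ∩ {n0,n1,n4,n5} ∩ {n0,n1,n4,n6} ∩ {n0,n1,n8} = {n0,n1}; idom=n1

idom(n9) = n1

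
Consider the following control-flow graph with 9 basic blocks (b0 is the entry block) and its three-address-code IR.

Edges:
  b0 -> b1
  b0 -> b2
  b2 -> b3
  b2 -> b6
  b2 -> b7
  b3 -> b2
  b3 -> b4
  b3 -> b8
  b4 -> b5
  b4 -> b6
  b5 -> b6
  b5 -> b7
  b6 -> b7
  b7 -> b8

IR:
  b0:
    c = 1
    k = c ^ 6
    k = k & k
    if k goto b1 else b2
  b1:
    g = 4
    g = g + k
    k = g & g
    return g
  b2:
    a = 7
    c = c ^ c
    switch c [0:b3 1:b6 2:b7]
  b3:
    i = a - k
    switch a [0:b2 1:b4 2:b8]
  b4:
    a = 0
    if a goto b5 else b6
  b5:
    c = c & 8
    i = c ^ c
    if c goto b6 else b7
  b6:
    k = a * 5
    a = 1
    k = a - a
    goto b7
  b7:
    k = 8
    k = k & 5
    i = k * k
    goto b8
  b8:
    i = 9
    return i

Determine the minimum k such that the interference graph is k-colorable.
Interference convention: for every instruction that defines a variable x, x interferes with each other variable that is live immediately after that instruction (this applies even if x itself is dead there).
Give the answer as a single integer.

Per-block:
  b0: def={c,k} ue=∅
  b1: def={g,k} ue={k}
  b2: def={a,c} ue={c}
  b3: def={i} ue={a,k}
  b4: def={a} ue=∅
  b5: def={c,i} ue={c}
  b6: def={a,k} ue={a}
  b7: def={i,k} ue=∅
  b8: def={i} ue=∅

Backward fixpoint:
  b0: in=∅ out={c,k}
  b1: in={k} out=∅
  b2: in={c,k} out={a,c,k}
  b3: in={a,c,k} out={c,k}
  b4: in={c} out={a,c}
  b5: in={a,c} out={a}
  b6: in={a} out=∅
  b7: in=∅ out=∅
  b8: in=∅ out=∅

Conflict graph:
  a↔{c,i,k}
  c↔{a,i,k}
  g↔{k}
  i↔{a,c,k}
  k↔{a,c,g,i}

Colouring:
  clique {a,c,i,k} ⇒ need ≥ 4
  4-colouring: r0={k}  r1={a,g}  r2={c}  r3={i}
  χ = 4

Answer: 4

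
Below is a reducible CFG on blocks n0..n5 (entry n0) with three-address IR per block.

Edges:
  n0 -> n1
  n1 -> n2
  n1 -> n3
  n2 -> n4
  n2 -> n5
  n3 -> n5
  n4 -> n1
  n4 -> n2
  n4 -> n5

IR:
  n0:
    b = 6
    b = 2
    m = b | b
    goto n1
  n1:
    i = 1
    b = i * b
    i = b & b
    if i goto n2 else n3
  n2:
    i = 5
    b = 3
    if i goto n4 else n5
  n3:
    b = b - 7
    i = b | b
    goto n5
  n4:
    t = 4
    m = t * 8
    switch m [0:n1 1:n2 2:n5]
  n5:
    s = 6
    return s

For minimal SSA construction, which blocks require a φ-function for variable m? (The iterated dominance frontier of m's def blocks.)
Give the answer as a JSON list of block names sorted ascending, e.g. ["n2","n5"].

idom tree: n1←n0 n2←n1 n3←n1 n4←n2 n5←n1
Join-block Dom:
  n1: preds {n0,n4}: {n0} ∩ {n0,n1,n2,n4} = {n0}; idom=n0
  n2: preds {n1,n4}: {n0,n1} ∩ {n0,n1,n2,n4} = {n0,n1}; idom=n1
  n5: preds {n2,n3,n4}: {n0,n1,n2} ∩ {n0,n1,n3} ∩ {n0,n1,n2,n4} = {n0,n1}; idom=n1

Frontier:
  n1←n0: walk · to n0
  n1←n4: walk n4→n2→n1 to n0
  n2←n1: walk · to n1
  n2←n4: walk n4→n2 to n1
  n5←n2: walk n2 to n1
  n5←n3: walk n3 to n1
  n5←n4: walk n4→n2 to n1
  n0: DF=∅
  n1: DF={n1}
  n2: DF={n1,n2,n5}
  n3: DF={n5}
  n4: DF={n1,n2,n5}
  n5: DF=∅

φ for m: defs {n0,n4}
  DF⁺ = {n1,n2,n5}

Answer: ["n1", "n2", "n5"]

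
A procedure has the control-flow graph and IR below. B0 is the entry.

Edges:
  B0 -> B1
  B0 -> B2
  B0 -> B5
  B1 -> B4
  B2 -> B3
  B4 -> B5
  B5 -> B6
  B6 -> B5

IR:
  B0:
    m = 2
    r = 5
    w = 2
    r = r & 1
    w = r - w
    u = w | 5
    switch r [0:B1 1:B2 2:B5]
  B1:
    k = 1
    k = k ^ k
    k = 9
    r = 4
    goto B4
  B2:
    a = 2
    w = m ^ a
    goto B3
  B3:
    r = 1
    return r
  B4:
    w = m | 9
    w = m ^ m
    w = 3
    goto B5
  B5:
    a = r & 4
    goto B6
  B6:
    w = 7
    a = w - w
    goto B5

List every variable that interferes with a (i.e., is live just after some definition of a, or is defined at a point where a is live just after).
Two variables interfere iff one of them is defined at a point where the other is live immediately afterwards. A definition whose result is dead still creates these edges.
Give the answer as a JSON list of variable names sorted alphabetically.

Answer: ["m", "r"]

Working:
def/use:
  B0 def {m,r,u,w} use ∅
  B1 def {k,r} use ∅
  B2 def {a,w} use {m}
  B3 def {r} use ∅
  B4 def {w} use {m}
  B5 def {a} use {r}
  B6 def {a,w} use ∅

Backward fixpoint:
  B0: in=∅ out={m,r}
  B1: in={m} out={m,r}
  B2: in={m} out=∅
  B3: in=∅ out=∅
  B4: in={m,r} out={r}
  B5: in={r} out={r}
  B6: in={r} out={r}

Conflict graph:
  a↔{m,r}
  k↔{m}
  m↔{a,k,r,u,w}
  r↔{a,m,u,w}
  u↔{m,r}
  w↔{m,r}

N(a) = ["m", "r"]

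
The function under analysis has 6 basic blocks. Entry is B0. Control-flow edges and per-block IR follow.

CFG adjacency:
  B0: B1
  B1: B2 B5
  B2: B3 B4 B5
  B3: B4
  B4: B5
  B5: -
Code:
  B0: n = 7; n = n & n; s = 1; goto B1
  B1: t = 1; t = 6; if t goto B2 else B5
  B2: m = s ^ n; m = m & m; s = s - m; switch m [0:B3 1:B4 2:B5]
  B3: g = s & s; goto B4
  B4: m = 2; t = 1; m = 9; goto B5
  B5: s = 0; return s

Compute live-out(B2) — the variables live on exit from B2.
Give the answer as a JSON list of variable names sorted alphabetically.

Per-block:
  B0: {n,s} / ∅
  B1: {t} / ∅
  B2: {m,s} / {n,s}
  B3: {g} / {s}
  B4: {m,t} / ∅
  B5: {s} / ∅

Backward fixpoint:
  B0: in=∅ out={n,s}
  B1: in={n,s} out={n,s}
  B2: in={n,s} out={s}
  B3: in={s} out=∅
  B4: in=∅ out=∅
  B5: in=∅ out=∅

live-out(B2) = ["s"]

Answer: ["s"]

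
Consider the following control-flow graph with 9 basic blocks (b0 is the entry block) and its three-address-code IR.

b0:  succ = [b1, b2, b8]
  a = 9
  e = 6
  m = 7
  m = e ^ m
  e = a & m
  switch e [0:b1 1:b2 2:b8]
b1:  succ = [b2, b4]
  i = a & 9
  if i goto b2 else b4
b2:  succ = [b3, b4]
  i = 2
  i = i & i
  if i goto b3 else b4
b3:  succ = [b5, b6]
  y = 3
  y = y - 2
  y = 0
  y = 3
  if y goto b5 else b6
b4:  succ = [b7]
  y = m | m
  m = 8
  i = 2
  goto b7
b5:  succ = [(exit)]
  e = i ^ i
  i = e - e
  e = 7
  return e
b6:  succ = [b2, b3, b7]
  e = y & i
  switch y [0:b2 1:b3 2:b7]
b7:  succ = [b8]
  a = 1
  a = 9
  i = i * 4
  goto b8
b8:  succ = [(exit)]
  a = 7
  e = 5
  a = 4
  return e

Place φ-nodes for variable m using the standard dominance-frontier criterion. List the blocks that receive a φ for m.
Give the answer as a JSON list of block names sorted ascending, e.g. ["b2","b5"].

Answer: ["b7", "b8"]

Analysis:
idom tree: b1←b0 b2←b0 b3←b2 b4←b0 b5←b3 b6←b3 b7←b0 b8←b0
Dom at joins:
  b2: preds {b0,b1,b6}: {b0} ∩ {b0,b1} ∩ {b0,b2,b3,b6} = {b0}; idom=b0
  b3: preds {b2,b6}: {b0,b2} ∩ {b0,b2,b3,b6} = {b0,b2}; idom=b2
  b4: preds {b1,b2}: {b0,b1} ∩ {b0,b2} = {b0}; idom=b0
  b7: preds {b4,b6}: {b0,b4} ∩ {b0,b2,b3,b6} = {b0}; idom=b0
  b8: preds {b0,b7}: {b0} ∩ {b0,b7} = {b0}; idom=b0

Frontier:
  join b2 pred b0: · stop@b0
  join b2 pred b1: b1 stop@b0
  join b2 pred b6: b6→b3→b2 stop@b0
  join b3 pred b2: · stop@b2
  join b3 pred b6: b6→b3 stop@b2
  join b4 pred b1: b1 stop@b0
  join b4 pred b2: b2 stop@b0
  join b7 pred b4: b4 stop@b0
  join b7 pred b6: b6→b3→b2 stop@b0
  join b8 pred b0: · stop@b0
  join b8 pred b7: b7 stop@b0
  DF(b0)=∅
  DF(b1)={b2,b4}
  DF(b2)={b2,b4,b7}
  DF(b3)={b2,b3,b7}
  DF(b4)={b7}
  DF(b5)=∅
  DF(b6)={b2,b3,b7}
  DF(b7)={b8}
  DF(b8)=∅

φ for m: defs {b0,b4}
  DF⁺ = {b7,b8}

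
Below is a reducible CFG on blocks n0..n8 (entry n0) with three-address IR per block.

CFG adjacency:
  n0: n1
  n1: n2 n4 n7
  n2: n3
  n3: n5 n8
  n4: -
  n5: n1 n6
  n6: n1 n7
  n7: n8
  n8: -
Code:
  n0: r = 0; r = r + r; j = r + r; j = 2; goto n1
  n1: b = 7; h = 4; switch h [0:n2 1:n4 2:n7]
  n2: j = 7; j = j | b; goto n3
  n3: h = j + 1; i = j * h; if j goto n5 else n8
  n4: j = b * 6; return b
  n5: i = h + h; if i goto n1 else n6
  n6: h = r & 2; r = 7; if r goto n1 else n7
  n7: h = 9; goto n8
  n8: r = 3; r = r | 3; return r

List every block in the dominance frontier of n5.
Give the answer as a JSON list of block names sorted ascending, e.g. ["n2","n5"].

Answer: ["n1", "n7"]

Analysis:
idom tree: n1←n0 n2←n1 n3←n2 n4←n1 n5←n3 n6←n5 n7←n1 n8←n1
Dom at joins:
  n1: preds {n0,n5,n6}: {n0} ∩ {n0,n1,n2,n3,n5} ∩ {n0,n1,n2,n3,n5,n6} = {n0}; idom=n0
  n7: preds {n1,n6}: {n0,n1} ∩ {n0,n1,n2,n3,n5,n6} = {n0,n1}; idom=n1
  n8: preds {n3,n7}: {n0,n1,n2,n3} ∩ {n0,n1,n7} = {n0,n1}; idom=n1

DF walk-up:
  join n1 pred n0: · stop@n0
  join n1 pred n5: n5→n3→n2→n1 stop@n0
  join n1 pred n6: n6→n5→n3→n2→n1 stop@n0
  join n7 pred n1: · stop@n1
  join n7 pred n6: n6→n5→n3→n2 stop@n1
  join n8 pred n3: n3→n2 stop@n1
  join n8 pred n7: n7 stop@n1
  DF(n0)=∅
  DF(n1)={n1}
  DF(n2)={n1,n7,n8}
  DF(n3)={n1,n7,n8}
  DF(n4)=∅
  DF(n5)={n1,n7}
  DF(n6)={n1,n7}
  DF(n7)={n8}
  DF(n8)=∅

DF(n5) = ["n1", "n7"]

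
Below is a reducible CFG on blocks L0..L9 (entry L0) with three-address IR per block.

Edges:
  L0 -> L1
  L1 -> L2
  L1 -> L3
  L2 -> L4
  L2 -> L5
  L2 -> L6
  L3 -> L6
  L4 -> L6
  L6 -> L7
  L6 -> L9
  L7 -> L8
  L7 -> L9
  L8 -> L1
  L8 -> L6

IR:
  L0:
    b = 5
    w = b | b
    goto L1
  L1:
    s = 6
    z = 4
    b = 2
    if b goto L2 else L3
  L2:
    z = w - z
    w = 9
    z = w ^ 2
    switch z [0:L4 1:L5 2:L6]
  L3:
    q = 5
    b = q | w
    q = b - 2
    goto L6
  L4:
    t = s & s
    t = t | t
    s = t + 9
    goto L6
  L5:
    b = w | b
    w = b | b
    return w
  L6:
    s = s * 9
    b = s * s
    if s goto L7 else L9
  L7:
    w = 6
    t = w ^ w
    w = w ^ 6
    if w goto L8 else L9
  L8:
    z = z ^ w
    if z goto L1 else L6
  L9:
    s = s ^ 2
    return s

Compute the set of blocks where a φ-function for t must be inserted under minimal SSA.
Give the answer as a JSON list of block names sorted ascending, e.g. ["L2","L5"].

Answer: ["L1", "L6", "L9"]

Analysis:
idom tree: L1←L0 L2←L1 L3←L1 L4←L2 L5←L2 L6←L1 L7←L6 L8←L7 L9←L6
Join-block Dom:
  L1: preds {L0,L8}: {L0} ∩ {L0,L1,L6,L7,L8} = {L0}; idom=L0
  L6: preds {L2,L3,L4,L8}: {L0,L1,L2} ∩ {L0,L1,L3} ∩ {L0,L1,L2,L4} ∩ {L0,L1,L6,L7,L8} = {L0,L1}; idom=L1
  L9: preds {L6,L7}: {L0,L1,L6} ∩ {L0,L1,L6,L7} = {L0,L1,L6}; idom=L6

DF derivation:
  L1←L0: walk · to L0
  L1←L8: walk L8→L7→L6→L1 to L0
  L6←L2: walk L2 to L1
  L6←L3: walk L3 to L1
  L6←L4: walk L4→L2 to L1
  L6←L8: walk L8→L7→L6 to L1
  L9←L6: walk · to L6
  L9←L7: walk L7 to L6
  DF(L0)=∅
  DF(L1)={L1}
  DF(L2)={L6}
  DF(L3)={L6}
  DF(L4)={L6}
  DF(L5)=∅
  DF(L6)={L1,L6}
  DF(L7)={L1,L6,L9}
  DF(L8)={L1,L6}
  DF(L9)=∅

φ for t: defs {L4,L7}
  DF⁺ = {L1,L6,L9}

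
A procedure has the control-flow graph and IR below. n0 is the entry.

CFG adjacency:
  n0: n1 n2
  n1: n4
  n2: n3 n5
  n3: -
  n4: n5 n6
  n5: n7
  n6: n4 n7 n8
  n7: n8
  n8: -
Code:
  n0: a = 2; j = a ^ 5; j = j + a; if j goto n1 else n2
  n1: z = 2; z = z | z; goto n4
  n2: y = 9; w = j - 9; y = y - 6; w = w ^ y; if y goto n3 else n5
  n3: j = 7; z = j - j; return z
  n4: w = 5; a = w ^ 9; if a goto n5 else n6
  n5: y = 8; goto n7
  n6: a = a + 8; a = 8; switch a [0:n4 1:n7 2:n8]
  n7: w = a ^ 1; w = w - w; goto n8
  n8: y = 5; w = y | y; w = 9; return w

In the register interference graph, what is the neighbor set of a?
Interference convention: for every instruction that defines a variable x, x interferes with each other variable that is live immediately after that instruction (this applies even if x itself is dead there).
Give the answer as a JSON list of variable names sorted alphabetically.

def/use:
  n0 def {a,j} use ∅
  n1 def {z} use ∅
  n2 def {w,y} use {j}
  n3 def {j,z} use ∅
  n4 def {a,w} use ∅
  n5 def {y} use ∅
  n6 def {a} use {a}
  n7 def {w} use {a}
  n8 def {w,y} use ∅

Backward fixpoint:
  n0: in=∅ out={a,j}
  n1: in=∅ out=∅
  n2: in={a,j} out={a}
  n3: in=∅ out=∅
  n4: in=∅ out={a}
  n5: in={a} out={a}
  n6: in={a} out={a}
  n7: in={a} out=∅
  n8: in=∅ out=∅

Conflict graph:
  a — {j,w,y}
  j — {a,y}
  w — {a,y}
  y — {a,j,w}
  z — ∅

N(a) = ["j", "w", "y"]

Answer: ["j", "w", "y"]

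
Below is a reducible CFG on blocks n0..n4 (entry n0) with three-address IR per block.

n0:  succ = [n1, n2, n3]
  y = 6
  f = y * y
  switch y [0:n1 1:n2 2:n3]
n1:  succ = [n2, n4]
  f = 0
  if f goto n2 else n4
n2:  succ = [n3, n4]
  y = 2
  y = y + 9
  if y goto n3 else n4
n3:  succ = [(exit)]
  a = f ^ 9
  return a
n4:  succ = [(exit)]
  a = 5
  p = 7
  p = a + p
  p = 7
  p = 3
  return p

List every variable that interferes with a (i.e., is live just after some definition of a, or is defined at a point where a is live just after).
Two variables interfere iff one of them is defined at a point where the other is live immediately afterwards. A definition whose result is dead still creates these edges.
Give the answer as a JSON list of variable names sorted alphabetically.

Answer: ["p"]

Derivation:
def/use:
  n0: def={f,y} ue=∅
  n1: def={f} ue=∅
  n2: def={y} ue=∅
  n3: def={a} ue={f}
  n4: def={a,p} ue=∅

Backward fixpoint:
  n0 li=∅ lo={f}
  n1 li=∅ lo={f}
  n2 li={f} lo={f}
  n3 li={f} lo=∅
  n4 li=∅ lo=∅

Interference:
  a: {p}
  f: {y}
  p: {a}
  y: {f}

N(a) = ["p"]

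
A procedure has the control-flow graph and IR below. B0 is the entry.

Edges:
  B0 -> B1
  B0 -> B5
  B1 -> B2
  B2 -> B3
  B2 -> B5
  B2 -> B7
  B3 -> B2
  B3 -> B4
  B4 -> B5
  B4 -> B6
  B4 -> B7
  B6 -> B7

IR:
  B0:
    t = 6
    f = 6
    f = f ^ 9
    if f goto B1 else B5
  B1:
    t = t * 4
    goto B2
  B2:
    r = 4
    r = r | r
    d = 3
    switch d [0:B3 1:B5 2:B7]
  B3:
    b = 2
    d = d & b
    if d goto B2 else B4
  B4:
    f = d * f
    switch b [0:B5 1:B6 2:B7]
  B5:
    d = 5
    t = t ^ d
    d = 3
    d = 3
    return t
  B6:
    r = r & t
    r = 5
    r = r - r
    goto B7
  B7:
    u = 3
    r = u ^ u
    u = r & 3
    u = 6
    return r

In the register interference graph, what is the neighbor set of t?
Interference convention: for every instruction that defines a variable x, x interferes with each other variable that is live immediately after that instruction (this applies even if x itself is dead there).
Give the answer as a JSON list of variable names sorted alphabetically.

def/use:
  B0: def={f,t} ue=∅
  B1: def={t} ue={t}
  B2: def={d,r} ue=∅
  B3: def={b,d} ue={d}
  B4: def={f} ue={b,d,f}
  B5: def={d,t} ue={t}
  B6: def={r} ue={r,t}
  B7: def={r,u} ue=∅

Backward fixpoint:
  B0: in=∅ out={f,t}
  B1: in={f,t} out={f,t}
  B2: in={f,t} out={d,f,r,t}
  B3: in={d,f,r,t} out={b,d,f,r,t}
  B4: in={b,d,f,r,t} out={r,t}
  B5: in={t} out=∅
  B6: in={r,t} out=∅
  B7: in=∅ out=∅

Conflict graph:
  b↔{d,f,r,t}
  d↔{b,f,r,t}
  f↔{b,d,r,t}
  r↔{b,d,f,t,u}
  t↔{b,d,f,r}
  u↔{r}

N(t) = ["b", "d", "f", "r"]

Answer: ["b", "d", "f", "r"]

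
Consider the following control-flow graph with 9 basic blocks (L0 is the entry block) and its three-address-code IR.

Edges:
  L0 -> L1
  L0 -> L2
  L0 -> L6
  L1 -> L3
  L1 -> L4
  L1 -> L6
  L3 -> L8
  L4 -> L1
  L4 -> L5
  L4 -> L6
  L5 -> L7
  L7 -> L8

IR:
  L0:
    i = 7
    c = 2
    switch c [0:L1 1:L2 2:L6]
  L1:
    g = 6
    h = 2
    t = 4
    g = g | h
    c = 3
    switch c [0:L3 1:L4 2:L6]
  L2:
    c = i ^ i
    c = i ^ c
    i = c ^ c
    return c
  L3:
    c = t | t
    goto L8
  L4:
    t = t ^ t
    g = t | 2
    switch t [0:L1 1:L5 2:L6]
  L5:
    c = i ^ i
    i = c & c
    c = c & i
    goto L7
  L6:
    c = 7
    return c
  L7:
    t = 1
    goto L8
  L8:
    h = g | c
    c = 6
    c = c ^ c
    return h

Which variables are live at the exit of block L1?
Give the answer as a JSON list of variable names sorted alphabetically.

Block summaries:
  L0: {c,i} / ∅
  L1: {c,g,h,t} / ∅
  L2: {c,i} / {i}
  L3: {c} / {t}
  L4: {g,t} / {t}
  L5: {c,i} / {i}
  L6: {c} / ∅
  L7: {t} / ∅
  L8: {c,h} / {c,g}

Backward fixpoint:
  L0: in=∅ out={i}
  L1: in={i} out={g,i,t}
  L2: in={i} out=∅
  L3: in={g,t} out={c,g}
  L4: in={i,t} out={g,i}
  L5: in={g,i} out={c,g}
  L6: in=∅ out=∅
  L7: in={c,g} out={c,g}
  L8: in={c,g} out=∅

live-out(L1) = ["g", "i", "t"]

Answer: ["g", "i", "t"]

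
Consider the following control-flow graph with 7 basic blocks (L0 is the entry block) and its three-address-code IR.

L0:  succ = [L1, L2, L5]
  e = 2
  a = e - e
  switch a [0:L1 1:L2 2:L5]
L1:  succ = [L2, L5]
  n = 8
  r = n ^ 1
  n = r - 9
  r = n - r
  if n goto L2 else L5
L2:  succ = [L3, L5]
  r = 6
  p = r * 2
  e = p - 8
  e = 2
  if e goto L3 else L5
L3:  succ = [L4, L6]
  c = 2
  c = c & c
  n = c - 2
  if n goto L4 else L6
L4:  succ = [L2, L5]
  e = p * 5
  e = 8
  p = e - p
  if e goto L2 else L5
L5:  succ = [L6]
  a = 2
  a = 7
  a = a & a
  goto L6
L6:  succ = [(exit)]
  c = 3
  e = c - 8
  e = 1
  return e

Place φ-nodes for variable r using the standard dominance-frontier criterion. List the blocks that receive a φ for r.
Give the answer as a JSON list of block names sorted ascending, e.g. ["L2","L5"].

Answer: ["L2", "L5", "L6"]

Derivation:
idom tree: L1←L0 L2←L0 L3←L2 L4←L3 L5←L0 L6←L0
Dom at joins:
  L2: preds {L0,L1,L4}: {L0} ∩ {L0,L1} ∩ {L0,L2,L3,L4} = {L0}; idom=L0
  L5: preds {L0,L1,L2,L4}: {L0} ∩ {L0,L1} ∩ {L0,L2} ∩ {L0,L2,L3,L4} = {L0}; idom=L0
  L6: preds {L3,L5}: {L0,L2,L3} ∩ {L0,L5} = {L0}; idom=L0

DF walk-up:
  L2←L0: walk · to L0
  L2←L1: walk L1 to L0
  L2←L4: walk L4→L3→L2 to L0
  L5←L0: walk · to L0
  L5←L1: walk L1 to L0
  L5←L2: walk L2 to L0
  L5←L4: walk L4→L3→L2 to L0
  L6←L3: walk L3→L2 to L0
  L6←L5: walk L5 to L0
  DF(L0)=∅
  DF(L1)={L2,L5}
  DF(L2)={L2,L5,L6}
  DF(L3)={L2,L5,L6}
  DF(L4)={L2,L5}
  DF(L5)={L6}
  DF(L6)=∅

φ for r: defs {L1,L2}
  DF⁺ = {L2,L5,L6}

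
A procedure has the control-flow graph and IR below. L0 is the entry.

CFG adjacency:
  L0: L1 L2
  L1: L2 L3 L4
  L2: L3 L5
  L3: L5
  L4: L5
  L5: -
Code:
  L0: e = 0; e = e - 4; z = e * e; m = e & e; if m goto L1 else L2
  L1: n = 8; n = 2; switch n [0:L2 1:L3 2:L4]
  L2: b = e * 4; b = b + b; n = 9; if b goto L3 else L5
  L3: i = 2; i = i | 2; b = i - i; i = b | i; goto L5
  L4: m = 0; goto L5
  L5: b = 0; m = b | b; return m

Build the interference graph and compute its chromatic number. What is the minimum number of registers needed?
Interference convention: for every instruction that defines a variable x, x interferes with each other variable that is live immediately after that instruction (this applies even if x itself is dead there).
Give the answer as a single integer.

Block summaries:
  L0: def={e,m,z} ue=∅
  L1: def={n} ue=∅
  L2: def={b,n} ue={e}
  L3: def={b,i} ue=∅
  L4: def={m} ue=∅
  L5: def={b,m} ue=∅

Liveness:
  L0: in=∅ out={e}
  L1: in={e} out={e}
  L2: in={e} out=∅
  L3: in=∅ out=∅
  L4: in=∅ out=∅
  L5: in=∅ out=∅

Conflict graph:
  b↔{i,n}
  e↔{m,n,z}
  i↔{b}
  m↔{e}
  n↔{b,e}
  z↔{e}

Chromatic number:
  clique {b,i} ⇒ need ≥ 2
  2-colouring: r0={b,e}  r1={i,m,n,z}
  χ = 2

Answer: 2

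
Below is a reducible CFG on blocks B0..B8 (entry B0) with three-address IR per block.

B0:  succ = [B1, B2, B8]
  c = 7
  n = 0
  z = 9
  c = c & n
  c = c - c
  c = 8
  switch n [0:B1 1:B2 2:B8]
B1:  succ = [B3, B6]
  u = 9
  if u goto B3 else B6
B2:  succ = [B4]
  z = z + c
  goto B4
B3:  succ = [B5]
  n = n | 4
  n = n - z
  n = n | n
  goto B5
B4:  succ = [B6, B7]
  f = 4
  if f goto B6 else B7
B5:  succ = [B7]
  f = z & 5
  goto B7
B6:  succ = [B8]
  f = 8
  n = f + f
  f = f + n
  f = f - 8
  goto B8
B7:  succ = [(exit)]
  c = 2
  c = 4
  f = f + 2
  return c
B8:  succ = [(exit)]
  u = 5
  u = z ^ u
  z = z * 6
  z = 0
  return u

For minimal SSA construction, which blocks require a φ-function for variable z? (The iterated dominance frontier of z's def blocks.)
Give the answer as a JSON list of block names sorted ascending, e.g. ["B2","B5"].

Answer: ["B6", "B7", "B8"]

Working:
idom tree: B1←B0 B2←B0 B3←B1 B4←B2 B5←B3 B6←B0 B7←B0 B8←B0
Dom∩ at merges:
  B6: preds {B1,B4}: {B0,B1} ∩ {B0,B2,B4} = {B0}; idom=B0
  B7: preds {B4,B5}: {B0,B2,B4} ∩ {B0,B1,B3,B5} = {B0}; idom=B0
  B8: preds {B0,B6}: {B0} ∩ {B0,B6} = {B0}; idom=B0

Frontier:
  join B6 pred B1: B1 stop@B0
  join B6 pred B4: B4→B2 stop@B0
  join B7 pred B4: B4→B2 stop@B0
  join B7 pred B5: B5→B3→B1 stop@B0
  join B8 pred B0: · stop@B0
  join B8 pred B6: B6 stop@B0
  B0: DF=∅
  B1: DF={B6,B7}
  B2: DF={B6,B7}
  B3: DF={B7}
  B4: DF={B6,B7}
  B5: DF={B7}
  B6: DF={B8}
  B7: DF=∅
  B8: DF=∅

φ for z: defs {B0,B2,B8}
  DF⁺ = {B6,B7,B8}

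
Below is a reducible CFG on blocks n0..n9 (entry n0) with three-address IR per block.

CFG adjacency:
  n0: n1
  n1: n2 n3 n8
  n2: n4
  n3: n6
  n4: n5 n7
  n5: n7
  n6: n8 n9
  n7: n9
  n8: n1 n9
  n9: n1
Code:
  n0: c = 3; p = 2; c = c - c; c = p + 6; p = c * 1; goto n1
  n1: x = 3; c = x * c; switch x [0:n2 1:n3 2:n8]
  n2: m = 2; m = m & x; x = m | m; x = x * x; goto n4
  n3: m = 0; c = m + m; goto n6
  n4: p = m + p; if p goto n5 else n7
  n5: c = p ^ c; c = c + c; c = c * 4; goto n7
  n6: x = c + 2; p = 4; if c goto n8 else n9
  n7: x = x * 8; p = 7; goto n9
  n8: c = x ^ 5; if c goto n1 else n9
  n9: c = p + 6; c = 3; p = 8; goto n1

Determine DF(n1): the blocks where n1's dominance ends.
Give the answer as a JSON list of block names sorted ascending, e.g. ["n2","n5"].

Answer: ["n1"]

Analysis:
idom tree: n1←n0 n2←n1 n3←n1 n4←n2 n5←n4 n6←n3 n7←n4 n8←n1 n9←n1
Join-block Dom:
  n1: preds {n0,n8,n9}: {n0} ∩ {n0,n1,n8} ∩ {n0,n1,n9} = {n0}; idom=n0
  n7: preds {n4,n5}: {n0,n1,n2,n4} ∩ {n0,n1,n2,n4,n5} = {n0,n1,n2,n4}; idom=n4
  n8: preds {n1,n6}: {n0,n1} ∩ {n0,n1,n3,n6} = {n0,n1}; idom=n1
  n9: preds {n6,n7,n8}: {n0,n1,n3,n6} ∩ {n0,n1,n2,n4,n7} ∩ {n0,n1,n8} = {n0,n1}; idom=n1

DF walk-up:
  n1←n0: walk · to n0
  n1←n8: walk n8→n1 to n0
  n1←n9: walk n9→n1 to n0
  n7←n4: walk · to n4
  n7←n5: walk n5 to n4
  n8←n1: walk · to n1
  n8←n6: walk n6→n3 to n1
  n9←n6: walk n6→n3 to n1
  n9←n7: walk n7→n4→n2 to n1
  n9←n8: walk n8 to n1
  n0: DF=∅
  n1: DF={n1}
  n2: DF={n9}
  n3: DF={n8,n9}
  n4: DF={n9}
  n5: DF={n7}
  n6: DF={n8,n9}
  n7: DF={n9}
  n8: DF={n1,n9}
  n9: DF={n1}

DF(n1) = ["n1"]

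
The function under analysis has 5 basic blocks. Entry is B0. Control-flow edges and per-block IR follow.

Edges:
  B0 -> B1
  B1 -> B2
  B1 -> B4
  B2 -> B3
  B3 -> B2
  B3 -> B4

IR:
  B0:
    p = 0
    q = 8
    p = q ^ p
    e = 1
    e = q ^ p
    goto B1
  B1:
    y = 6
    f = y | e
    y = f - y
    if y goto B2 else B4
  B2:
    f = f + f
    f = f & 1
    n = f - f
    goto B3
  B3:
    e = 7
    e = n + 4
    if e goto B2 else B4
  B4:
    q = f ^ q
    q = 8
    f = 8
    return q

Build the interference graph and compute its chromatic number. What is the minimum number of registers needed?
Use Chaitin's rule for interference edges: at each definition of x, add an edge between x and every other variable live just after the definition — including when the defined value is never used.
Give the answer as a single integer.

Answer: 4

Analysis:
Block summaries:
  B0 def {e,p,q} use ∅
  B1 def {f,y} use {e}
  B2 def {f,n} use {f}
  B3 def {e} use {n}
  B4 def {f,q} use {f,q}

Backward fixpoint:
  B0 li=∅ lo={e,q}
  B1 li={e,q} lo={f,q}
  B2 li={f,q} lo={f,n,q}
  B3 li={f,n,q} lo={f,q}
  B4 li={f,q} lo=∅

Interfere edges:
  e — {f,n,p,q,y}
  f — {e,n,q,y}
  n — {e,f,q}
  p — {e,q}
  q — {e,f,n,p,y}
  y — {e,f,q}

Registers:
  lower bound: {e,f,n,q} mutually conflict ⇒ χ ≥ 4
  4-colouring: r0={e}  r1={q}  r2={f,p}  r3={n,y}
  χ = 4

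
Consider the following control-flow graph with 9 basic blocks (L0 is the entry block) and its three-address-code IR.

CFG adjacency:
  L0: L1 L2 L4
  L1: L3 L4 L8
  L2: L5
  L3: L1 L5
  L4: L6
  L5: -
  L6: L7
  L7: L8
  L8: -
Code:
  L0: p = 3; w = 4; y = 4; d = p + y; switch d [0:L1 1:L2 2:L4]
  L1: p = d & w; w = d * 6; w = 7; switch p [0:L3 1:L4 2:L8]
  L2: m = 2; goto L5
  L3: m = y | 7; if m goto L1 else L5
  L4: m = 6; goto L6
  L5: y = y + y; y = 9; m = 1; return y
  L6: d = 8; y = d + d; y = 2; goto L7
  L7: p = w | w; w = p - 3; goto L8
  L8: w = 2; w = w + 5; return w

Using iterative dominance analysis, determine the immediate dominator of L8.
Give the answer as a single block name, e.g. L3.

Answer: L0

Working:
idom tree: L1←L0 L2←L0 L3←L1 L4←L0 L5←L0 L6←L4 L7←L6 L8←L0
Dom∩ at merges:
  L1: preds {L0,L3}: {L0} ∩ {L0,L1,L3} = {L0}; idom=L0
  L4: preds {L0,L1}: {L0} ∩ {L0,L1} = {L0}; idom=L0
  L5: preds {L2,L3}: {L0,L2} ∩ {L0,L1,L3} = {L0}; idom=L0
  L8: preds {L1,L7}: {L0,L1} ∩ {L0,L4,L6,L7} = {L0}; idom=L0

idom(L8) = L0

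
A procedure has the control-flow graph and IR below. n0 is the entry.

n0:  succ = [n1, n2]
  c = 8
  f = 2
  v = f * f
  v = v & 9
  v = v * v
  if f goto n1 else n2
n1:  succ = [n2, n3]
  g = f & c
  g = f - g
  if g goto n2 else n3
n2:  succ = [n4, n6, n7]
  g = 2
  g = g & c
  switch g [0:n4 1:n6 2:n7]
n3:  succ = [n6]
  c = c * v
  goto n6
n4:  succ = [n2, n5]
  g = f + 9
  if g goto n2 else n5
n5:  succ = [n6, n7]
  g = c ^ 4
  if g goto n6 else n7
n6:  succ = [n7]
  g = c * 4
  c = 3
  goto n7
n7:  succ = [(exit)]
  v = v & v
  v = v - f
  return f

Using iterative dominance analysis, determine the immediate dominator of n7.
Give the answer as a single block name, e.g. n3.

idom tree: n1←n0 n2←n0 n3←n1 n4←n2 n5←n4 n6←n0 n7←n0
Join-block Dom:
  n2: preds {n0,n1,n4}: {n0} ∩ {n0,n1} ∩ {n0,n2,n4} = {n0}; idom=n0
  n6: preds {n2,n3,n5}: {n0,n2} ∩ {n0,n1,n3} ∩ {n0,n2,n4,n5} = {n0}; idom=n0
  n7: preds {n2,n5,n6}: {n0,n2} ∩ {n0,n2,n4,n5} ∩ {n0,n6} = {n0}; idom=n0

idom(n7) = n0

Answer: n0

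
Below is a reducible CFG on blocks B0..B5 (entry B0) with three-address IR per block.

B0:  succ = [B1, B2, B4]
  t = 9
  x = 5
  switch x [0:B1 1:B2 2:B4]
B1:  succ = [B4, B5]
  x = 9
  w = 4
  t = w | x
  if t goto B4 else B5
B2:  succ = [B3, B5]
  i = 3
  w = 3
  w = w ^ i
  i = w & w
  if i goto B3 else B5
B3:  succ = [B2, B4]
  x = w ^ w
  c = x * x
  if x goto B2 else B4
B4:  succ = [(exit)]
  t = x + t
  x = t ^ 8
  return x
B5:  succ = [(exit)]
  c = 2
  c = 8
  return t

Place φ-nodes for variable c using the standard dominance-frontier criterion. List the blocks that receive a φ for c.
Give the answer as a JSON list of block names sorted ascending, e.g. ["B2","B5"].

idom tree: B1←B0 B2←B0 B3←B2 B4←B0 B5←B0
Dom at joins:
  B2: preds {B0,B3}: {B0} ∩ {B0,B2,B3} = {B0}; idom=B0
  B4: preds {B0,B1,B3}: {B0} ∩ {B0,B1} ∩ {B0,B2,B3} = {B0}; idom=B0
  B5: preds {B1,B2}: {B0,B1} ∩ {B0,B2} = {B0}; idom=B0

DF derivation:
  join B2 pred B0: · stop@B0
  join B2 pred B3: B3→B2 stop@B0
  join B4 pred B0: · stop@B0
  join B4 pred B1: B1 stop@B0
  join B4 pred B3: B3→B2 stop@B0
  join B5 pred B1: B1 stop@B0
  join B5 pred B2: B2 stop@B0
  B0: DF=∅
  B1: DF={B4,B5}
  B2: DF={B2,B4,B5}
  B3: DF={B2,B4}
  B4: DF=∅
  B5: DF=∅

φ for c: defs {B3,B5}
  DF⁺ = {B2,B4,B5}

Answer: ["B2", "B4", "B5"]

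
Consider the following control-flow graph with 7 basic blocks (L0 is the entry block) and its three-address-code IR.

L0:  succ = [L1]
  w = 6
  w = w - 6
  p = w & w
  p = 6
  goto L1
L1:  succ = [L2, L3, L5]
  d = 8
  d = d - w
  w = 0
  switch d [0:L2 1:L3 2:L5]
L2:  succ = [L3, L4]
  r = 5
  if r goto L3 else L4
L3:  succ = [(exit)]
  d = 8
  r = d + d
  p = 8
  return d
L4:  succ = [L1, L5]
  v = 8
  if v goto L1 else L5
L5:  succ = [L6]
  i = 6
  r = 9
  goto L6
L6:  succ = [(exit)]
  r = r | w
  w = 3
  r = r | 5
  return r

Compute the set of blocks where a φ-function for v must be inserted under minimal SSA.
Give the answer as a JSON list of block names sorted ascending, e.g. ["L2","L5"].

Answer: ["L1", "L5"]

Working:
idom tree: L1←L0 L2←L1 L3←L1 L4←L2 L5←L1 L6←L5
Dom∩ at merges:
  L1: preds {L0,L4}: {L0} ∩ {L0,L1,L2,L4} = {L0}; idom=L0
  L3: preds {L1,L2}: {L0,L1} ∩ {L0,L1,L2} = {L0,L1}; idom=L1
  L5: preds {L1,L4}: {L0,L1} ∩ {L0,L1,L2,L4} = {L0,L1}; idom=L1

Frontier:
  join L1 pred L0: · stop@L0
  join L1 pred L4: L4→L2→L1 stop@L0
  join L3 pred L1: · stop@L1
  join L3 pred L2: L2 stop@L1
  join L5 pred L1: · stop@L1
  join L5 pred L4: L4→L2 stop@L1
  L0: DF=∅
  L1: DF={L1}
  L2: DF={L1,L3,L5}
  L3: DF=∅
  L4: DF={L1,L5}
  L5: DF=∅
  L6: DF=∅

φ for v: defs {L4}
  DF⁺ = {L1,L5}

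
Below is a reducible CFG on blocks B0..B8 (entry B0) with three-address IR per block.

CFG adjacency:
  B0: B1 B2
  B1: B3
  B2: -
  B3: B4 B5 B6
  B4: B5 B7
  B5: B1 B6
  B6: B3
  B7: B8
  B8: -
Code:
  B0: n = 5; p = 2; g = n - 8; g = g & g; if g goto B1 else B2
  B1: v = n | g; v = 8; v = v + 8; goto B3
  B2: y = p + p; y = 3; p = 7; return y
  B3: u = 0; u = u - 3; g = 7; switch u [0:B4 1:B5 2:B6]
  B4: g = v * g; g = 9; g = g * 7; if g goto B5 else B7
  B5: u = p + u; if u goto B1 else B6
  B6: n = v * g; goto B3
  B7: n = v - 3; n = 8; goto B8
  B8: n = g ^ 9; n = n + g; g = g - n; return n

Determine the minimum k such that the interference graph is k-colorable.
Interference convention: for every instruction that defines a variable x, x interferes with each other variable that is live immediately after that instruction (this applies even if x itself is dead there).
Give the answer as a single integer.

Per-block:
  B0: def={g,n,p} ue=∅
  B1: def={v} ue={g,n}
  B2: def={p,y} ue={p}
  B3: def={g,u} ue=∅
  B4: def={g} ue={g,v}
  B5: def={u} ue={p,u}
  B6: def={n} ue={g,v}
  B7: def={n} ue={v}
  B8: def={g,n} ue={g}

Liveness:
  B0: in=∅ out={g,n,p}
  B1: in={g,n,p} out={n,p,v}
  B2: in={p} out=∅
  B3: in={n,p,v} out={g,n,p,u,v}
  B4: in={g,n,p,u,v} out={g,n,p,u,v}
  B5: in={g,n,p,u,v} out={g,n,p,v}
  B6: in={g,p,v} out={n,p,v}
  B7: in={g,v} out={g}
  B8: in={g} out=∅

Interference:
  g — {n,p,u,v}
  n — {g,p,u,v}
  p — {g,n,u,v,y}
  u — {g,n,p,v}
  v — {g,n,p,u}
  y — {p}

Chromatic number:
  {g,n,p,u,v} pairwise interfere (5-clique) ⇒ χ ≥ 5
  assign g→r1 n→r2 p→r0 u→r3 v→r4 y→r1 — no edge inside a register ⇒ χ ≤ 5
  χ = 5

Answer: 5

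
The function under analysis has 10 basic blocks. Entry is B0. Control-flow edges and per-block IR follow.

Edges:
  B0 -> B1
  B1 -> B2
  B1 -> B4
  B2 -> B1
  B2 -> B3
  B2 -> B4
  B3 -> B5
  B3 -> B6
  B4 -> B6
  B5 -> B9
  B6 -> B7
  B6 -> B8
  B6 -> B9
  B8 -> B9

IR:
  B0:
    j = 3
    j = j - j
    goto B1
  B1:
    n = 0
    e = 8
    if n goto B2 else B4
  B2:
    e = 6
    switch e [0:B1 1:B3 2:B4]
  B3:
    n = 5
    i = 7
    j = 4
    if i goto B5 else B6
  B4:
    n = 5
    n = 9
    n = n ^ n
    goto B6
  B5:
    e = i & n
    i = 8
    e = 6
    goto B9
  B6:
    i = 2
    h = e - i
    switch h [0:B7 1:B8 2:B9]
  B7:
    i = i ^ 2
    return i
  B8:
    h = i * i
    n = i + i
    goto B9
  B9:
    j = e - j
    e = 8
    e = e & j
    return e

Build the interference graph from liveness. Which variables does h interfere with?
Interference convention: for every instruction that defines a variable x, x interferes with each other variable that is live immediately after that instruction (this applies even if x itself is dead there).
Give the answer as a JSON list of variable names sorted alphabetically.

def/use:
  B0: def={j} ue=∅
  B1: def={e,n} ue=∅
  B2: def={e} ue=∅
  B3: def={i,j,n} ue=∅
  B4: def={n} ue=∅
  B5: def={e,i} ue={i,n}
  B6: def={h,i} ue={e}
  B7: def={i} ue={i}
  B8: def={h,n} ue={i}
  B9: def={e,j} ue={e,j}

Liveness:
  live B0: ∅→{j}
  live B1: {j}→{e,j}
  live B2: {j}→{e,j}
  live B3: {e}→{e,i,j,n}
  live B4: {e,j}→{e,j}
  live B5: {i,j,n}→{e,j}
  live B6: {e,j}→{e,i,j}
  live B7: {i}→∅
  live B8: {e,i,j}→{e,j}
  live B9: {e,j}→∅

Interference:
  e: {h,i,j,n}
  h: {e,i,j}
  i: {e,h,j,n}
  j: {e,h,i,n}
  n: {e,i,j}

N(h) = ["e", "i", "j"]

Answer: ["e", "i", "j"]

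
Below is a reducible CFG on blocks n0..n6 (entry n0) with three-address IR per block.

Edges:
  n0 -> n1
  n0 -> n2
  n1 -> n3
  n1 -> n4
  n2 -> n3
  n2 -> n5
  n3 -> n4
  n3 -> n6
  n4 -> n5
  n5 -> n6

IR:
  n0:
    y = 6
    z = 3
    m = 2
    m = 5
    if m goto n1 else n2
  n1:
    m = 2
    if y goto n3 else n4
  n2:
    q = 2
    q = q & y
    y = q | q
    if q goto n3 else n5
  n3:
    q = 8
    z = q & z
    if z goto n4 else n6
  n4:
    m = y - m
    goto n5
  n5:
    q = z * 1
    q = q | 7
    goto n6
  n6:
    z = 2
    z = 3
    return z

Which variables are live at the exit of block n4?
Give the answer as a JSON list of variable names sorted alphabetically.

def/use:
  n0 def {m,y,z} use ∅
  n1 def {m} use {y}
  n2 def {q,y} use {y}
  n3 def {q,z} use {z}
  n4 def {m} use {m,y}
  n5 def {q} use {z}
  n6 def {z} use ∅

Live sets:
  n0: in=∅ out={m,y,z}
  n1: in={y,z} out={m,y,z}
  n2: in={m,y,z} out={m,y,z}
  n3: in={m,y,z} out={m,y,z}
  n4: in={m,y,z} out={z}
  n5: in={z} out=∅
  n6: in=∅ out=∅

live-out(n4) = ["z"]

Answer: ["z"]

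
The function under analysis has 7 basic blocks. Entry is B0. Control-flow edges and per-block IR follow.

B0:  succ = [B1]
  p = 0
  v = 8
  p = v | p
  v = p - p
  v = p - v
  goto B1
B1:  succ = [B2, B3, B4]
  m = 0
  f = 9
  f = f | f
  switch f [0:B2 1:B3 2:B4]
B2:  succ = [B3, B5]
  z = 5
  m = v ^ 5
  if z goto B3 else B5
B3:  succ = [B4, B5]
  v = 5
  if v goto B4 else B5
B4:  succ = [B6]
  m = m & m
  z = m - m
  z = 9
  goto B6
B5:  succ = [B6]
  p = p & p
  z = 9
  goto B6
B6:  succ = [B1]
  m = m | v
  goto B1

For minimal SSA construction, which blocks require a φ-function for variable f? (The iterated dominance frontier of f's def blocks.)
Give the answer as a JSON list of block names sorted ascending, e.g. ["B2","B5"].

Answer: ["B1"]

Derivation:
idom tree: B1←B0 B2←B1 B3←B1 B4←B1 B5←B1 B6←B1
Dom at joins:
  B1: preds {B0,B6}: {B0} ∩ {B0,B1,B6} = {B0}; idom=B0
  B3: preds {B1,B2}: {B0,B1} ∩ {B0,B1,B2} = {B0,B1}; idom=B1
  B4: preds {B1,B3}: {B0,B1} ∩ {B0,B1,B3} = {B0,B1}; idom=B1
  B5: preds {B2,B3}: {B0,B1,B2} ∩ {B0,B1,B3} = {B0,B1}; idom=B1
  B6: preds {B4,B5}: {B0,B1,B4} ∩ {B0,B1,B5} = {B0,B1}; idom=B1

DF derivation:
  B1←B0: walk · to B0
  B1←B6: walk B6→B1 to B0
  B3←B1: walk · to B1
  B3←B2: walk B2 to B1
  B4←B1: walk · to B1
  B4←B3: walk B3 to B1
  B5←B2: walk B2 to B1
  B5←B3: walk B3 to B1
  B6←B4: walk B4 to B1
  B6←B5: walk B5 to B1
  B0 → ∅
  B1 → {B1}
  B2 → {B3,B5}
  B3 → {B4,B5}
  B4 → {B6}
  B5 → {B6}
  B6 → {B1}

φ for f: defs {B1}
  DF⁺ = {B1}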